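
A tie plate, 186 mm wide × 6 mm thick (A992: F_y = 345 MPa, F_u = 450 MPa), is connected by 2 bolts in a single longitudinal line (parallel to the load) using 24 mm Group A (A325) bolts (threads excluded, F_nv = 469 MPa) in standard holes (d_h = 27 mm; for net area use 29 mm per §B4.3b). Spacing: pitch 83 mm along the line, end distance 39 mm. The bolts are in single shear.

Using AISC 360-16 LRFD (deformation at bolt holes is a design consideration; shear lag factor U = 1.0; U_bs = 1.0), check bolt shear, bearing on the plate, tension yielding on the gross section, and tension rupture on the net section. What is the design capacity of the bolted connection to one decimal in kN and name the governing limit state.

Bolt shear: A_b = π(24)²/4 = 452.39 mm². φR_n = 0.75 × 469 × 452.39 × 2 × 1 = 318.3 kN.
Bearing (6 mm plate, F_u = 450 MPa): end bolts L_c = 39 − 27/2 = 25.5, R_n = min(1.2×25.5×6×450, 2.4×24×6×450) = 82.62 kN/bolt; interior L_c = 83 − 27 = 56, R_n = 155.52 kN/bolt. φR_n = 0.75 × (1×82.62 + 1×155.52) = 178.6 kN.
Tension yield (gross): A_g = 186×6 = 1116 mm². φR_n = 0.90 × 345 × 1116 = 346.5 kN.
Tension rupture (net): A_n = (186 − 1×29)×6 = 942 mm² (U = 1.0, A_e = A_n). φR_n = 0.75 × 450 × 942 = 317.9 kN.
Governing: min(318.3, 178.6, 346.5, 317.9) = 178.6 kN → bearing.

178.6 kN (bearing governs)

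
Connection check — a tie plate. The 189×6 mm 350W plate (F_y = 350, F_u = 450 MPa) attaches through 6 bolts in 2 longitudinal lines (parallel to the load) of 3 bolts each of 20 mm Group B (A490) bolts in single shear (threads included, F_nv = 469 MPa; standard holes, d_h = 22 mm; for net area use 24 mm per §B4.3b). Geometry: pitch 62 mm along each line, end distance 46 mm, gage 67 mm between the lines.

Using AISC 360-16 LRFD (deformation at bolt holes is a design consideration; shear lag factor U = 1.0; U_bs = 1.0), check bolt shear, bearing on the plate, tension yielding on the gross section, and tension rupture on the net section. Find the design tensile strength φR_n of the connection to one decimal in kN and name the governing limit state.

285.5 kN (net-section rupture governs)

Bolt shear: A_b = π(20)²/4 = 314.16 mm². φR_n = 0.75 × 469 × 314.16 × 6 × 1 = 663.0 kN.
Bearing (6 mm plate, F_u = 450 MPa): end bolts L_c = 46 − 22/2 = 35, R_n = min(1.2×35×6×450, 2.4×20×6×450) = 113.4 kN/bolt; interior L_c = 62 − 22 = 40, R_n = 129.6 kN/bolt. φR_n = 0.75 × (2×113.4 + 4×129.6) = 558.9 kN.
Tension yield (gross): A_g = 189×6 = 1134 mm². φR_n = 0.90 × 350 × 1134 = 357.2 kN.
Tension rupture (net): A_n = (189 − 2×24)×6 = 846 mm² (U = 1.0, A_e = A_n). φR_n = 0.75 × 450 × 846 = 285.5 kN.
Governing: min(663.0, 558.9, 357.2, 285.5) = 285.5 kN → net-section rupture.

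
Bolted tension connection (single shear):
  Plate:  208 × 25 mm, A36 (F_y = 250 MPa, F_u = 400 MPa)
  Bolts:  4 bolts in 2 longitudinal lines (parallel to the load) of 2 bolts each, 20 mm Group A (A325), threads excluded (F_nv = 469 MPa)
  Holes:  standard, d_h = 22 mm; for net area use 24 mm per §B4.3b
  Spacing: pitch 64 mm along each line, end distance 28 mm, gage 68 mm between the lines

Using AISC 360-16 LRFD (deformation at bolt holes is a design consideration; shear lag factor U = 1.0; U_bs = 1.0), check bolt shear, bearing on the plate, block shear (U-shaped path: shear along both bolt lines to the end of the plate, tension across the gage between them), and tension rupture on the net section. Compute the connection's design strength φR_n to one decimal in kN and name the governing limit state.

442.0 kN (bolt shear governs)

Bolt shear: A_b = π(20)²/4 = 314.16 mm². φR_n = 0.75 × 469 × 314.16 × 4 × 1 = 442.0 kN.
Bearing (25 mm plate, F_u = 400 MPa): end bolts L_c = 28 − 22/2 = 17, R_n = min(1.2×17×25×400, 2.4×20×25×400) = 204 kN/bolt; interior L_c = 64 − 22 = 42, R_n = 480 kN/bolt. φR_n = 0.75 × (2×204 + 2×480) = 1026.0 kN.
Block shear: shear path 2×[28+1×64] = 2×92 mm, A_gv = 4600, A_nv = 2×(92 − 1.5×24)×25 = 2800 mm²; tension across gage: (68 − 1×24)×25 = 1100 mm². R_n = min(0.6×400×2800, 0.6×250×4600) + 1.0×400×1100 = min(672, 690) + 440 = 1112 kN. φR_n = 0.75 × 1112 = 834.0 kN.
Tension rupture (net): A_n = (208 − 2×24)×25 = 4000 mm² (U = 1.0, A_e = A_n). φR_n = 0.75 × 400 × 4000 = 1200.0 kN.
Governing: min(442.0, 1026.0, 834.0, 1200.0) = 442.0 kN → bolt shear.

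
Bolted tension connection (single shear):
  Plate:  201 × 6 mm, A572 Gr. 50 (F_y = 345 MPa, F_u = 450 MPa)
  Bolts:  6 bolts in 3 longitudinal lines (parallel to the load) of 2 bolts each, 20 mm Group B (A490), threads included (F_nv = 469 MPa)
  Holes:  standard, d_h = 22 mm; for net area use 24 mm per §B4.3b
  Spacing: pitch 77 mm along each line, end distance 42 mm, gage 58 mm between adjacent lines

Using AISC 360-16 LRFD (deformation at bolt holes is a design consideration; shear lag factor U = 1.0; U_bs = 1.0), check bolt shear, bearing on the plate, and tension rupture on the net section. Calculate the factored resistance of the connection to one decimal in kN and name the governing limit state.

Bolt shear: A_b = π(20)²/4 = 314.16 mm². φR_n = 0.75 × 469 × 314.16 × 6 × 1 = 663.0 kN.
Bearing (6 mm plate, F_u = 450 MPa): end bolts L_c = 42 − 22/2 = 31, R_n = min(1.2×31×6×450, 2.4×20×6×450) = 100.44 kN/bolt; interior L_c = 77 − 22 = 55, R_n = 129.6 kN/bolt. φR_n = 0.75 × (3×100.44 + 3×129.6) = 517.6 kN.
Tension rupture (net): A_n = (201 − 3×24)×6 = 774 mm² (U = 1.0, A_e = A_n). φR_n = 0.75 × 450 × 774 = 261.2 kN.
Governing: min(663.0, 517.6, 261.2) = 261.2 kN → net-section rupture.

261.2 kN (net-section rupture governs)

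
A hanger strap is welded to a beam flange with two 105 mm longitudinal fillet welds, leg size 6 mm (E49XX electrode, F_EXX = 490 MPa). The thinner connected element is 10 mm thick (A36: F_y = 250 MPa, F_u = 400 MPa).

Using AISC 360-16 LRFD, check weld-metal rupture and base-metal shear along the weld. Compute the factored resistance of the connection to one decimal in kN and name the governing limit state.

196.4 kN (weld metal governs)

Weld metal: throat = 0.707×6 = 4.242 mm, L = 2×105 = 210 mm. φR_n = 0.75 × 0.6 × 490 × 4.242 × 210 = 196.4 kN.
Base metal shear (10 mm plate): yield φR_n = 1.0×0.6×250×10×210 = 315.0 kN; rupture φR_n = 0.75×0.6×400×10×210 = 378.0 kN; take 315.0 kN (yield).
Governing: min(196.4, 315.0) = 196.4 kN → weld metal.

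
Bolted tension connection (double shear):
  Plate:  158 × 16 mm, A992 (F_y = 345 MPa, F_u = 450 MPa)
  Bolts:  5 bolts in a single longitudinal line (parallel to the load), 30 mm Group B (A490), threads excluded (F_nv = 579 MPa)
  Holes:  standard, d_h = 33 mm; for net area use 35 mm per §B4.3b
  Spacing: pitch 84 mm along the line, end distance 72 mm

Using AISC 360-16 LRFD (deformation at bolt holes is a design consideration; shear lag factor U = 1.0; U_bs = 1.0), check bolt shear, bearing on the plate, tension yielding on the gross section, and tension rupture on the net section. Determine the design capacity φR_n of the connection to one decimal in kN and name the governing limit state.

Bolt shear: A_b = π(30)²/4 = 706.86 mm². φR_n = 0.75 × 579 × 706.86 × 5 × 2 = 3069.5 kN.
Bearing (16 mm plate, F_u = 450 MPa): end bolts L_c = 72 − 33/2 = 55.5, R_n = min(1.2×55.5×16×450, 2.4×30×16×450) = 479.52 kN/bolt; interior L_c = 84 − 33 = 51, R_n = 440.64 kN/bolt. φR_n = 0.75 × (1×479.52 + 4×440.64) = 1681.6 kN.
Tension yield (gross): A_g = 158×16 = 2528 mm². φR_n = 0.90 × 345 × 2528 = 784.9 kN.
Tension rupture (net): A_n = (158 − 1×35)×16 = 1968 mm² (U = 1.0, A_e = A_n). φR_n = 0.75 × 450 × 1968 = 664.2 kN.
Governing: min(3069.5, 1681.6, 784.9, 664.2) = 664.2 kN → net-section rupture.

664.2 kN (net-section rupture governs)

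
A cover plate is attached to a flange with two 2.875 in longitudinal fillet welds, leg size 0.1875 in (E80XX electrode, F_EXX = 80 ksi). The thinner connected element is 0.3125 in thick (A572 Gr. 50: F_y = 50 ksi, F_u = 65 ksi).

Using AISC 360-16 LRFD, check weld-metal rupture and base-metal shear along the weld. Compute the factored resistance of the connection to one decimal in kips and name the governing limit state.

Weld metal: throat = 0.707×0.1875 = 0.13256 in, L = 2×2.875 = 5.75 in. φR_n = 0.75 × 0.6 × 80 × 0.13256 × 5.75 = 27.4 kips.
Base metal shear (0.3125 in plate): yield φR_n = 1.0×0.6×50×0.3125×5.75 = 53.9 kips; rupture φR_n = 0.75×0.6×65×0.3125×5.75 = 52.6 kips; take 52.6 kips (rupture).
Governing: min(27.4, 52.6) = 27.4 kips → weld metal.

27.4 kips (weld metal governs)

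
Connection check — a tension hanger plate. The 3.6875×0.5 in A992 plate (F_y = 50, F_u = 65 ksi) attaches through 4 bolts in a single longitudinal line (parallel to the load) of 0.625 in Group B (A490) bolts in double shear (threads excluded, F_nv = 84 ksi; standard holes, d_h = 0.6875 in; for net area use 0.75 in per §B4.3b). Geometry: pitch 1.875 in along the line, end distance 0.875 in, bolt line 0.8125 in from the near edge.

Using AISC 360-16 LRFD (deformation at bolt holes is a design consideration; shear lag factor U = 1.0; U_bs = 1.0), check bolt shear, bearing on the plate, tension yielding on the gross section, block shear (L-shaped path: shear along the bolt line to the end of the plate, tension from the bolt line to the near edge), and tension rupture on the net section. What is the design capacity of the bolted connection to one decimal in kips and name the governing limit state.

67.3 kips (block shear governs)

Bolt shear: A_b = π(0.625)²/4 = 0.3068 in². φR_n = 0.75 × 84 × 0.3068 × 4 × 2 = 154.6 kips.
Bearing (0.5 in plate, F_u = 65 ksi): end bolts L_c = 0.875 − 0.6875/2 = 0.53125, R_n = min(1.2×0.53125×0.5×65, 2.4×0.625×0.5×65) = 20.719 kips/bolt; interior L_c = 1.875 − 0.6875 = 1.1875, R_n = 46.313 kips/bolt. φR_n = 0.75 × (1×20.719 + 3×46.313) = 119.7 kips.
Tension yield (gross): A_g = 3.6875×0.5 = 1.8438 in². φR_n = 0.90 × 50 × 1.8438 = 83.0 kips.
Block shear: shear path 1×[0.875+3×1.875] = 1×6.5 in, A_gv = 3.25, A_nv = 1×(6.5 − 3.5×0.75)×0.5 = 1.9375 in²; tension to near edge: (0.8125 − 0.5×0.75)×0.5 = 0.21875 in². R_n = min(0.6×65×1.9375, 0.6×50×3.25) + 1.0×65×0.21875 = min(75.563, 97.5) + 14.219 = 89.782 kips. φR_n = 0.75 × 89.782 = 67.3 kips.
Tension rupture (net): A_n = (3.6875 − 1×0.75)×0.5 = 1.4688 in² (U = 1.0, A_e = A_n). φR_n = 0.75 × 65 × 1.4688 = 71.6 kips.
Governing: min(154.6, 119.7, 83.0, 67.3, 71.6) = 67.3 kips → block shear.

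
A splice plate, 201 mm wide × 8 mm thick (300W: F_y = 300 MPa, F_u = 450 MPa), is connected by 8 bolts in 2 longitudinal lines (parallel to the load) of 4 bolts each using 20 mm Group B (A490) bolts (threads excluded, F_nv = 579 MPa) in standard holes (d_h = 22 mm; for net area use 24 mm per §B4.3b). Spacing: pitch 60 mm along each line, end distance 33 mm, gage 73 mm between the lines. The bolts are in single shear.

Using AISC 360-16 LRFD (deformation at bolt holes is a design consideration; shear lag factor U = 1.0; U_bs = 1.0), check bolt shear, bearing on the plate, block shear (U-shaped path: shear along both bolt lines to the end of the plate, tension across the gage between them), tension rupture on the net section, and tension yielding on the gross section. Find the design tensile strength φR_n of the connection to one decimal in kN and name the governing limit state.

413.1 kN (net-section rupture governs)

Bolt shear: A_b = π(20)²/4 = 314.16 mm². φR_n = 0.75 × 579 × 314.16 × 8 × 1 = 1091.4 kN.
Bearing (8 mm plate, F_u = 450 MPa): end bolts L_c = 33 − 22/2 = 22, R_n = min(1.2×22×8×450, 2.4×20×8×450) = 95.04 kN/bolt; interior L_c = 60 − 22 = 38, R_n = 164.16 kN/bolt. φR_n = 0.75 × (2×95.04 + 6×164.16) = 881.3 kN.
Block shear: shear path 2×[33+3×60] = 2×213 mm, A_gv = 3408, A_nv = 2×(213 − 3.5×24)×8 = 2064 mm²; tension across gage: (73 − 1×24)×8 = 392 mm². R_n = min(0.6×450×2064, 0.6×300×3408) + 1.0×450×392 = min(557.28, 613.44) + 176.4 = 733.68 kN. φR_n = 0.75 × 733.68 = 550.3 kN.
Tension rupture (net): A_n = (201 − 2×24)×8 = 1224 mm² (U = 1.0, A_e = A_n). φR_n = 0.75 × 450 × 1224 = 413.1 kN.
Tension yield (gross): A_g = 201×8 = 1608 mm². φR_n = 0.90 × 300 × 1608 = 434.2 kN.
Governing: min(1091.4, 881.3, 550.3, 413.1, 434.2) = 413.1 kN → net-section rupture.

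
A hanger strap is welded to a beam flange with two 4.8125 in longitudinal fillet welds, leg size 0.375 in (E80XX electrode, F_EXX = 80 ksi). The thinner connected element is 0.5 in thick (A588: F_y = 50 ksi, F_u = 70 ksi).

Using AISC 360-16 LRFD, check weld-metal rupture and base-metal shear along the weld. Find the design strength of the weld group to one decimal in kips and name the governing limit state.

91.9 kips (weld metal governs)

Weld metal: throat = 0.707×0.375 = 0.26513 in, L = 2×4.8125 = 9.625 in. φR_n = 0.75 × 0.6 × 80 × 0.26513 × 9.625 = 91.9 kips.
Base metal shear (0.5 in plate): yield φR_n = 1.0×0.6×50×0.5×9.625 = 144.4 kips; rupture φR_n = 0.75×0.6×70×0.5×9.625 = 151.6 kips; take 144.4 kips (yield).
Governing: min(91.9, 144.4) = 91.9 kips → weld metal.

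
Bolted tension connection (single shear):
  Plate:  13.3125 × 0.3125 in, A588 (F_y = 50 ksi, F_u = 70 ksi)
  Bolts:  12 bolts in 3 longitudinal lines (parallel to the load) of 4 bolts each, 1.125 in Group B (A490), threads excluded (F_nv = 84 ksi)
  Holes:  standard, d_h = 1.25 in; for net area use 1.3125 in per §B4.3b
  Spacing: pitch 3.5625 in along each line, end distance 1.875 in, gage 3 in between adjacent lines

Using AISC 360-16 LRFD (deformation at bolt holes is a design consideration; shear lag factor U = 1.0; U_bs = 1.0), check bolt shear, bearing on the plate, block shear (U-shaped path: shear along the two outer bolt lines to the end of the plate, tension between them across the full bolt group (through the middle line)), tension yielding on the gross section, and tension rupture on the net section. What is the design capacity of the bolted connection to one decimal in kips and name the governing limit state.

153.8 kips (net-section rupture governs)

Bolt shear: A_b = π(1.125)²/4 = 0.99402 in². φR_n = 0.75 × 84 × 0.99402 × 12 × 1 = 751.5 kips.
Bearing (0.3125 in plate, F_u = 70 ksi): end bolts L_c = 1.875 − 1.25/2 = 1.25, R_n = min(1.2×1.25×0.3125×70, 2.4×1.125×0.3125×70) = 32.813 kips/bolt; interior L_c = 3.5625 − 1.25 = 2.3125, R_n = 59.063 kips/bolt. φR_n = 0.75 × (3×32.813 + 9×59.063) = 472.5 kips.
Block shear: shear path 2×[1.875+3×3.5625] = 2×12.5625 in, A_gv = 7.8516, A_nv = 2×(12.5625 − 3.5×1.3125)×0.3125 = 4.9805 in²; tension across gage: (6 − 2×1.3125)×0.3125 = 1.0547 in². R_n = min(0.6×70×4.9805, 0.6×50×7.8516) + 1.0×70×1.0547 = min(209.18, 235.55) + 73.829 = 283.01 kips. φR_n = 0.75 × 283.01 = 212.3 kips.
Tension yield (gross): A_g = 13.3125×0.3125 = 4.1602 in². φR_n = 0.90 × 50 × 4.1602 = 187.2 kips.
Tension rupture (net): A_n = (13.3125 − 3×1.3125)×0.3125 = 2.9297 in² (U = 1.0, A_e = A_n). φR_n = 0.75 × 70 × 2.9297 = 153.8 kips.
Governing: min(751.5, 472.5, 212.3, 187.2, 153.8) = 153.8 kips → net-section rupture.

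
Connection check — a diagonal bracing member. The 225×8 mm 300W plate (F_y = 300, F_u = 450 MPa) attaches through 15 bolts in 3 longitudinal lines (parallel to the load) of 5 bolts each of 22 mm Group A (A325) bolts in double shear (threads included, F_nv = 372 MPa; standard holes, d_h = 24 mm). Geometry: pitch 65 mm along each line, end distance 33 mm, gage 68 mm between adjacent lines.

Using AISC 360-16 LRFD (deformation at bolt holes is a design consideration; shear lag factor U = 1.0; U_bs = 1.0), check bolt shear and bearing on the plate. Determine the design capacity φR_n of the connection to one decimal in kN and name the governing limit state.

Bolt shear: A_b = π(22)²/4 = 380.13 mm². φR_n = 0.75 × 372 × 380.13 × 15 × 2 = 3181.7 kN.
Bearing (8 mm plate, F_u = 450 MPa): end bolts L_c = 33 − 24/2 = 21, R_n = min(1.2×21×8×450, 2.4×22×8×450) = 90.72 kN/bolt; interior L_c = 65 − 24 = 41, R_n = 177.12 kN/bolt. φR_n = 0.75 × (3×90.72 + 12×177.12) = 1798.2 kN.
Governing: min(3181.7, 1798.2) = 1798.2 kN → bearing.

1798.2 kN (bearing governs)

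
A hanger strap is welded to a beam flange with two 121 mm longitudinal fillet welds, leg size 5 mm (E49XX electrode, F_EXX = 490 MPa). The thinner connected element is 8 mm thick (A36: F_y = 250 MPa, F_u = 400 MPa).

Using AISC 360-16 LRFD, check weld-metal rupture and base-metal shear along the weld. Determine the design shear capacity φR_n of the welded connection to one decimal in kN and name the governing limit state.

Weld metal: throat = 0.707×5 = 3.535 mm, L = 2×121 = 242 mm. φR_n = 0.75 × 0.6 × 490 × 3.535 × 242 = 188.6 kN.
Base metal shear (8 mm plate): yield φR_n = 1.0×0.6×250×8×242 = 290.4 kN; rupture φR_n = 0.75×0.6×400×8×242 = 348.5 kN; take 290.4 kN (yield).
Governing: min(188.6, 290.4) = 188.6 kN → weld metal.

188.6 kN (weld metal governs)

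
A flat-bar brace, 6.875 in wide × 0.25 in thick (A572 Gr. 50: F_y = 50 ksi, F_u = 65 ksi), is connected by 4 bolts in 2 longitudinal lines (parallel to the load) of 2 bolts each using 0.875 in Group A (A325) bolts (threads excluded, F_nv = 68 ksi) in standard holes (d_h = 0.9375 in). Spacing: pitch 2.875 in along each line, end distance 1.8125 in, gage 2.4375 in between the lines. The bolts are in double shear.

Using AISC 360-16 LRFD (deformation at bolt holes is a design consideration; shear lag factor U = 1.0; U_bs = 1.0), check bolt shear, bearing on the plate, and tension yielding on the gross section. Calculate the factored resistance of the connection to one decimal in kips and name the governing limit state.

Bolt shear: A_b = π(0.875)²/4 = 0.60132 in². φR_n = 0.75 × 68 × 0.60132 × 4 × 2 = 245.3 kips.
Bearing (0.25 in plate, F_u = 65 ksi): end bolts L_c = 1.8125 − 0.9375/2 = 1.34375, R_n = min(1.2×1.34375×0.25×65, 2.4×0.875×0.25×65) = 26.203 kips/bolt; interior L_c = 2.875 − 0.9375 = 1.9375, R_n = 34.125 kips/bolt. φR_n = 0.75 × (2×26.203 + 2×34.125) = 90.5 kips.
Tension yield (gross): A_g = 6.875×0.25 = 1.7188 in². φR_n = 0.90 × 50 × 1.7188 = 77.3 kips.
Governing: min(245.3, 90.5, 77.3) = 77.3 kips → gross-section yield.

77.3 kips (gross-section yield governs)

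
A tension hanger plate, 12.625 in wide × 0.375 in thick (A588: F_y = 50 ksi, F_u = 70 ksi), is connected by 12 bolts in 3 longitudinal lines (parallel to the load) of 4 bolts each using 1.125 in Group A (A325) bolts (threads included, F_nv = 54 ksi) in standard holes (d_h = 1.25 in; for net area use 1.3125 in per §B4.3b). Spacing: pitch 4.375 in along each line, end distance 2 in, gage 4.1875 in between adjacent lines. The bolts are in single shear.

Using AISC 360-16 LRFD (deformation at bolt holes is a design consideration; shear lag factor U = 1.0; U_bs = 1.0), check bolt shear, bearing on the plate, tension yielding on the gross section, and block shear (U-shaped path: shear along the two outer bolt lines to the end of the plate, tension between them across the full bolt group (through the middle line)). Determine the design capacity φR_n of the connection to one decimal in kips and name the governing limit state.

213.0 kips (gross-section yield governs)

Bolt shear: A_b = π(1.125)²/4 = 0.99402 in². φR_n = 0.75 × 54 × 0.99402 × 12 × 1 = 483.1 kips.
Bearing (0.375 in plate, F_u = 70 ksi): end bolts L_c = 2 − 1.25/2 = 1.375, R_n = min(1.2×1.375×0.375×70, 2.4×1.125×0.375×70) = 43.313 kips/bolt; interior L_c = 4.375 − 1.25 = 3.125, R_n = 70.875 kips/bolt. φR_n = 0.75 × (3×43.313 + 9×70.875) = 575.9 kips.
Tension yield (gross): A_g = 12.625×0.375 = 4.7344 in². φR_n = 0.90 × 50 × 4.7344 = 213.0 kips.
Block shear: shear path 2×[2+3×4.375] = 2×15.125 in, A_gv = 11.344, A_nv = 2×(15.125 − 3.5×1.3125)×0.375 = 7.8984 in²; tension across gage: (8.375 − 2×1.3125)×0.375 = 2.1563 in². R_n = min(0.6×70×7.8984, 0.6×50×11.344) + 1.0×70×2.1563 = min(331.73, 340.32) + 150.94 = 482.67 kips. φR_n = 0.75 × 482.67 = 362.0 kips.
Governing: min(483.1, 575.9, 213.0, 362.0) = 213.0 kips → gross-section yield.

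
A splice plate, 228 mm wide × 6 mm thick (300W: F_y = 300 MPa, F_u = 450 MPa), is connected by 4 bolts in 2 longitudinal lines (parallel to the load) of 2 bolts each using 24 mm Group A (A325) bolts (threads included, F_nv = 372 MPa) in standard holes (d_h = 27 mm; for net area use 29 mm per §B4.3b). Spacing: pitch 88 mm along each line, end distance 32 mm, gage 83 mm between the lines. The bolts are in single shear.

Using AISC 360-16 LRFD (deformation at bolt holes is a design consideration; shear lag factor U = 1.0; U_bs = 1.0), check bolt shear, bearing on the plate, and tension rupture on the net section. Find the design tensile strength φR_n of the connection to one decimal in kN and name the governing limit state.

323.2 kN (bearing governs)

Bolt shear: A_b = π(24)²/4 = 452.39 mm². φR_n = 0.75 × 372 × 452.39 × 4 × 1 = 504.9 kN.
Bearing (6 mm plate, F_u = 450 MPa): end bolts L_c = 32 − 27/2 = 18.5, R_n = min(1.2×18.5×6×450, 2.4×24×6×450) = 59.94 kN/bolt; interior L_c = 88 − 27 = 61, R_n = 155.52 kN/bolt. φR_n = 0.75 × (2×59.94 + 2×155.52) = 323.2 kN.
Tension rupture (net): A_n = (228 − 2×29)×6 = 1020 mm² (U = 1.0, A_e = A_n). φR_n = 0.75 × 450 × 1020 = 344.3 kN.
Governing: min(504.9, 323.2, 344.3) = 323.2 kN → bearing.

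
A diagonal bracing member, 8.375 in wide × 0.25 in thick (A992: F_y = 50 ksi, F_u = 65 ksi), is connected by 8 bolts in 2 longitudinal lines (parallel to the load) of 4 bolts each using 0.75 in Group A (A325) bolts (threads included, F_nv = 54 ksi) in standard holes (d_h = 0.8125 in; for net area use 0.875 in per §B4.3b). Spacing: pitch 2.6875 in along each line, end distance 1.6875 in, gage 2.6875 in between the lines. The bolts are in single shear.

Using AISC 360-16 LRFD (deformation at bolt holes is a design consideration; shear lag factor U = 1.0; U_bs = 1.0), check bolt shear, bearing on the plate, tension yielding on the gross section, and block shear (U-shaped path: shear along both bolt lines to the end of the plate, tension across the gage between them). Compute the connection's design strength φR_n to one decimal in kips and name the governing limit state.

94.2 kips (gross-section yield governs)

Bolt shear: A_b = π(0.75)²/4 = 0.44179 in². φR_n = 0.75 × 54 × 0.44179 × 8 × 1 = 143.1 kips.
Bearing (0.25 in plate, F_u = 65 ksi): end bolts L_c = 1.6875 − 0.8125/2 = 1.28125, R_n = min(1.2×1.28125×0.25×65, 2.4×0.75×0.25×65) = 24.984 kips/bolt; interior L_c = 2.6875 − 0.8125 = 1.875, R_n = 29.25 kips/bolt. φR_n = 0.75 × (2×24.984 + 6×29.25) = 169.1 kips.
Tension yield (gross): A_g = 8.375×0.25 = 2.0938 in². φR_n = 0.90 × 50 × 2.0938 = 94.2 kips.
Block shear: shear path 2×[1.6875+3×2.6875] = 2×9.75 in, A_gv = 4.875, A_nv = 2×(9.75 − 3.5×0.875)×0.25 = 3.3438 in²; tension across gage: (2.6875 − 1×0.875)×0.25 = 0.45313 in². R_n = min(0.6×65×3.3438, 0.6×50×4.875) + 1.0×65×0.45313 = min(130.41, 146.25) + 29.453 = 159.86 kips. φR_n = 0.75 × 159.86 = 119.9 kips.
Governing: min(143.1, 169.1, 94.2, 119.9) = 94.2 kips → gross-section yield.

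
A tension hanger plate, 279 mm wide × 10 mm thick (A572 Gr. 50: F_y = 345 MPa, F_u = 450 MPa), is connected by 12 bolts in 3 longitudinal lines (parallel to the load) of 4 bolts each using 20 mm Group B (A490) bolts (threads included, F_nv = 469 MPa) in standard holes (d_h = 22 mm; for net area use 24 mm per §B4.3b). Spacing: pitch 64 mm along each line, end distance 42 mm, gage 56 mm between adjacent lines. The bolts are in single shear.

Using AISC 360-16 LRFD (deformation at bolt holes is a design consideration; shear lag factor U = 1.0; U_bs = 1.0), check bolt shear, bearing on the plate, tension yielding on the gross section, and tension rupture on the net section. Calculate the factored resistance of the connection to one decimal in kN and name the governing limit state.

698.6 kN (net-section rupture governs)

Bolt shear: A_b = π(20)²/4 = 314.16 mm². φR_n = 0.75 × 469 × 314.16 × 12 × 1 = 1326.1 kN.
Bearing (10 mm plate, F_u = 450 MPa): end bolts L_c = 42 − 22/2 = 31, R_n = min(1.2×31×10×450, 2.4×20×10×450) = 167.4 kN/bolt; interior L_c = 64 − 22 = 42, R_n = 216 kN/bolt. φR_n = 0.75 × (3×167.4 + 9×216) = 1834.7 kN.
Tension yield (gross): A_g = 279×10 = 2790 mm². φR_n = 0.90 × 345 × 2790 = 866.3 kN.
Tension rupture (net): A_n = (279 − 3×24)×10 = 2070 mm² (U = 1.0, A_e = A_n). φR_n = 0.75 × 450 × 2070 = 698.6 kN.
Governing: min(1326.1, 1834.7, 866.3, 698.6) = 698.6 kN → net-section rupture.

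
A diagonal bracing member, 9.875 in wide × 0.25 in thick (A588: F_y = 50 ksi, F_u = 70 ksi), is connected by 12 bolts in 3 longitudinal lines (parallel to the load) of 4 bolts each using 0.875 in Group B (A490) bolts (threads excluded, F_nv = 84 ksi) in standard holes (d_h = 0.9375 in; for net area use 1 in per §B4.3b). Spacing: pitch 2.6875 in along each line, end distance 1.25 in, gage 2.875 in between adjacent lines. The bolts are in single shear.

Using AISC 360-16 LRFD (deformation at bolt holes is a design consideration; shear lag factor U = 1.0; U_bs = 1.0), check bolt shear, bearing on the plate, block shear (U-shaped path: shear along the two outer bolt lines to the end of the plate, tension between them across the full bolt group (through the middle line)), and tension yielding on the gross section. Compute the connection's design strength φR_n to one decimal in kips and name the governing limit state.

Bolt shear: A_b = π(0.875)²/4 = 0.60132 in². φR_n = 0.75 × 84 × 0.60132 × 12 × 1 = 454.6 kips.
Bearing (0.25 in plate, F_u = 70 ksi): end bolts L_c = 1.25 − 0.9375/2 = 0.78125, R_n = min(1.2×0.78125×0.25×70, 2.4×0.875×0.25×70) = 16.406 kips/bolt; interior L_c = 2.6875 − 0.9375 = 1.75, R_n = 36.75 kips/bolt. φR_n = 0.75 × (3×16.406 + 9×36.75) = 285.0 kips.
Block shear: shear path 2×[1.25+3×2.6875] = 2×9.3125 in, A_gv = 4.6563, A_nv = 2×(9.3125 − 3.5×1)×0.25 = 2.9063 in²; tension across gage: (5.75 − 2×1)×0.25 = 0.9375 in². R_n = min(0.6×70×2.9063, 0.6×50×4.6563) + 1.0×70×0.9375 = min(122.06, 139.69) + 65.625 = 187.69 kips. φR_n = 0.75 × 187.69 = 140.8 kips.
Tension yield (gross): A_g = 9.875×0.25 = 2.4688 in². φR_n = 0.90 × 50 × 2.4688 = 111.1 kips.
Governing: min(454.6, 285.0, 140.8, 111.1) = 111.1 kips → gross-section yield.

111.1 kips (gross-section yield governs)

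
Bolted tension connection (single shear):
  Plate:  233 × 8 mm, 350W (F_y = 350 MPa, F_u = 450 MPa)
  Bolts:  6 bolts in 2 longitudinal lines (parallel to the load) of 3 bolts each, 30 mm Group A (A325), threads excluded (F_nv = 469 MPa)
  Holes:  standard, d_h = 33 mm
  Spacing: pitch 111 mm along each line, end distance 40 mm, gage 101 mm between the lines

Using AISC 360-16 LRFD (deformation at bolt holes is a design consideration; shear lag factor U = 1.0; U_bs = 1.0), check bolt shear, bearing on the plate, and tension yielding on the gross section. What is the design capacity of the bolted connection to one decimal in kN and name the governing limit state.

Bolt shear: A_b = π(30)²/4 = 706.86 mm². φR_n = 0.75 × 469 × 706.86 × 6 × 1 = 1491.8 kN.
Bearing (8 mm plate, F_u = 450 MPa): end bolts L_c = 40 − 33/2 = 23.5, R_n = min(1.2×23.5×8×450, 2.4×30×8×450) = 101.52 kN/bolt; interior L_c = 111 − 33 = 78, R_n = 259.2 kN/bolt. φR_n = 0.75 × (2×101.52 + 4×259.2) = 929.9 kN.
Tension yield (gross): A_g = 233×8 = 1864 mm². φR_n = 0.90 × 350 × 1864 = 587.2 kN.
Governing: min(1491.8, 929.9, 587.2) = 587.2 kN → gross-section yield.

587.2 kN (gross-section yield governs)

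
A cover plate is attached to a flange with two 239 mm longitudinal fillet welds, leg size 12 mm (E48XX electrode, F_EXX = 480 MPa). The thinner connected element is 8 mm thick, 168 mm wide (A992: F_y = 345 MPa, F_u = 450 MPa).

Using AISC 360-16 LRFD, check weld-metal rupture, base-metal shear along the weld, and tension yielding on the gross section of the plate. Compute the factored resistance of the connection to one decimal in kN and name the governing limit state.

Weld metal: throat = 0.707×12 = 8.484 mm, L = 2×239 = 478 mm. φR_n = 0.75 × 0.6 × 480 × 8.484 × 478 = 876.0 kN.
Base metal shear (8 mm plate): yield φR_n = 1.0×0.6×345×8×478 = 791.6 kN; rupture φR_n = 0.75×0.6×450×8×478 = 774.4 kN; take 774.4 kN (rupture).
Tension yield (gross): A_g = 168×8 = 1344 mm². φR_n = 0.90 × 345 × 1344 = 417.3 kN.
Governing: min(876.0, 774.4, 417.3) = 417.3 kN → gross-section yield.

417.3 kN (gross-section yield governs)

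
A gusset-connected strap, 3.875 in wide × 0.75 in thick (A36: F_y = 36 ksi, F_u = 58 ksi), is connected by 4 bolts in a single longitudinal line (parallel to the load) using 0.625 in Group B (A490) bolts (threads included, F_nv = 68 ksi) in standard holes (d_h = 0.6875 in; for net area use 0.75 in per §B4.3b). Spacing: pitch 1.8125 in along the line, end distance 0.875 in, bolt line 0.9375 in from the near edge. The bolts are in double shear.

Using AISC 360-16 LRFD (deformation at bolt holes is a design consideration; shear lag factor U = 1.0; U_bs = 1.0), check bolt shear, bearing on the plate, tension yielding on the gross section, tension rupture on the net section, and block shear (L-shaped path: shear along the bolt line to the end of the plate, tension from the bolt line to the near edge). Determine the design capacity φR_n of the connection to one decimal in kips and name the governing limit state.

90.5 kips (block shear governs)

Bolt shear: A_b = π(0.625)²/4 = 0.3068 in². φR_n = 0.75 × 68 × 0.3068 × 4 × 2 = 125.2 kips.
Bearing (0.75 in plate, F_u = 58 ksi): end bolts L_c = 0.875 − 0.6875/2 = 0.53125, R_n = min(1.2×0.53125×0.75×58, 2.4×0.625×0.75×58) = 27.731 kips/bolt; interior L_c = 1.8125 − 0.6875 = 1.125, R_n = 58.725 kips/bolt. φR_n = 0.75 × (1×27.731 + 3×58.725) = 152.9 kips.
Tension yield (gross): A_g = 3.875×0.75 = 2.9063 in². φR_n = 0.90 × 36 × 2.9063 = 94.2 kips.
Tension rupture (net): A_n = (3.875 − 1×0.75)×0.75 = 2.3438 in² (U = 1.0, A_e = A_n). φR_n = 0.75 × 58 × 2.3438 = 102.0 kips.
Block shear: shear path 1×[0.875+3×1.8125] = 1×6.3125 in, A_gv = 4.7344, A_nv = 1×(6.3125 − 3.5×0.75)×0.75 = 2.7656 in²; tension to near edge: (0.9375 − 0.5×0.75)×0.75 = 0.42188 in². R_n = min(0.6×58×2.7656, 0.6×36×4.7344) + 1.0×58×0.42188 = min(96.243, 102.26) + 24.469 = 120.71 kips. φR_n = 0.75 × 120.71 = 90.5 kips.
Governing: min(125.2, 152.9, 94.2, 102.0, 90.5) = 90.5 kips → block shear.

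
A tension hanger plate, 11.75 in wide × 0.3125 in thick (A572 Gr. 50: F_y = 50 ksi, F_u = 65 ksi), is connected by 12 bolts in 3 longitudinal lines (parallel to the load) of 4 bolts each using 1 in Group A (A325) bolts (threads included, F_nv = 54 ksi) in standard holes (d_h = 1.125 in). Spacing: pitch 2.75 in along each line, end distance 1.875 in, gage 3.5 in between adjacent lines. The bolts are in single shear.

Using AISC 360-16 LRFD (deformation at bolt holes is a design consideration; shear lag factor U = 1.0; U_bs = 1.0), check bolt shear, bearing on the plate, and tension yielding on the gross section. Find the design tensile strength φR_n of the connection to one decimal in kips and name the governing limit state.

165.2 kips (gross-section yield governs)

Bolt shear: A_b = π(1)²/4 = 0.7854 in². φR_n = 0.75 × 54 × 0.7854 × 12 × 1 = 381.7 kips.
Bearing (0.3125 in plate, F_u = 65 ksi): end bolts L_c = 1.875 − 1.125/2 = 1.3125, R_n = min(1.2×1.3125×0.3125×65, 2.4×1×0.3125×65) = 31.992 kips/bolt; interior L_c = 2.75 − 1.125 = 1.625, R_n = 39.609 kips/bolt. φR_n = 0.75 × (3×31.992 + 9×39.609) = 339.3 kips.
Tension yield (gross): A_g = 11.75×0.3125 = 3.6719 in². φR_n = 0.90 × 50 × 3.6719 = 165.2 kips.
Governing: min(381.7, 339.3, 165.2) = 165.2 kips → gross-section yield.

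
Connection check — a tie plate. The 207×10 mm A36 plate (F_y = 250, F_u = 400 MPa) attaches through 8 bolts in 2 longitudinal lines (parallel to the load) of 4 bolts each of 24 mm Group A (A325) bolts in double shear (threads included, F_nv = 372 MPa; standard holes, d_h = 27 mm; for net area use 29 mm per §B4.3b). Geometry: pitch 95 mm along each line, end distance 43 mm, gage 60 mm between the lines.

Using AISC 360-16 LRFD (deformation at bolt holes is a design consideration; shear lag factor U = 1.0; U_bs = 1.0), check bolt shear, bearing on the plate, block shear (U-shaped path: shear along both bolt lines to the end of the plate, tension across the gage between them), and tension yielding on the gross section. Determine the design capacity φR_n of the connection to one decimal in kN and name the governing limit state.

465.8 kN (gross-section yield governs)

Bolt shear: A_b = π(24)²/4 = 452.39 mm². φR_n = 0.75 × 372 × 452.39 × 8 × 2 = 2019.5 kN.
Bearing (10 mm plate, F_u = 400 MPa): end bolts L_c = 43 − 27/2 = 29.5, R_n = min(1.2×29.5×10×400, 2.4×24×10×400) = 141.6 kN/bolt; interior L_c = 95 − 27 = 68, R_n = 230.4 kN/bolt. φR_n = 0.75 × (2×141.6 + 6×230.4) = 1249.2 kN.
Block shear: shear path 2×[43+3×95] = 2×328 mm, A_gv = 6560, A_nv = 2×(328 − 3.5×29)×10 = 4530 mm²; tension across gage: (60 − 1×29)×10 = 310 mm². R_n = min(0.6×400×4530, 0.6×250×6560) + 1.0×400×310 = min(1087.2, 984) + 124 = 1108 kN. φR_n = 0.75 × 1108 = 831.0 kN.
Tension yield (gross): A_g = 207×10 = 2070 mm². φR_n = 0.90 × 250 × 2070 = 465.8 kN.
Governing: min(2019.5, 1249.2, 831.0, 465.8) = 465.8 kN → gross-section yield.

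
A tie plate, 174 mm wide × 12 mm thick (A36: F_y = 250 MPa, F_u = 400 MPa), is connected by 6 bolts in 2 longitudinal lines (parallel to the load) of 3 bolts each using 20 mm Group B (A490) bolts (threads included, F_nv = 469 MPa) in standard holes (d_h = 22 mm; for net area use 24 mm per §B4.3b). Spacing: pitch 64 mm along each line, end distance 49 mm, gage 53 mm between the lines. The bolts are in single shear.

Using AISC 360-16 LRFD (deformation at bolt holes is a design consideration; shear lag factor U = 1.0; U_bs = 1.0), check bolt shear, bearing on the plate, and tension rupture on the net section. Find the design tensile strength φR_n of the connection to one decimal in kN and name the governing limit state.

Bolt shear: A_b = π(20)²/4 = 314.16 mm². φR_n = 0.75 × 469 × 314.16 × 6 × 1 = 663.0 kN.
Bearing (12 mm plate, F_u = 400 MPa): end bolts L_c = 49 − 22/2 = 38, R_n = min(1.2×38×12×400, 2.4×20×12×400) = 218.88 kN/bolt; interior L_c = 64 − 22 = 42, R_n = 230.4 kN/bolt. φR_n = 0.75 × (2×218.88 + 4×230.4) = 1019.5 kN.
Tension rupture (net): A_n = (174 − 2×24)×12 = 1512 mm² (U = 1.0, A_e = A_n). φR_n = 0.75 × 400 × 1512 = 453.6 kN.
Governing: min(663.0, 1019.5, 453.6) = 453.6 kN → net-section rupture.

453.6 kN (net-section rupture governs)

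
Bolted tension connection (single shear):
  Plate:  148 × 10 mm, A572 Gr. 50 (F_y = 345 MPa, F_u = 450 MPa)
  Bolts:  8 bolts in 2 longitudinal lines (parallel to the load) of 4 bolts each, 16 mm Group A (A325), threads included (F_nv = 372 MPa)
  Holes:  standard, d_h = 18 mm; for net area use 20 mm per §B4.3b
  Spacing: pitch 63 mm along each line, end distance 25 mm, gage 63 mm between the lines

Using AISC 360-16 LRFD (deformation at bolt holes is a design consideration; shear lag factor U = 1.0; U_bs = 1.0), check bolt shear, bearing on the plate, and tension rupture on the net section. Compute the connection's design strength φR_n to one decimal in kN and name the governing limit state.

364.5 kN (net-section rupture governs)

Bolt shear: A_b = π(16)²/4 = 201.06 mm². φR_n = 0.75 × 372 × 201.06 × 8 × 1 = 448.8 kN.
Bearing (10 mm plate, F_u = 450 MPa): end bolts L_c = 25 − 18/2 = 16, R_n = min(1.2×16×10×450, 2.4×16×10×450) = 86.4 kN/bolt; interior L_c = 63 − 18 = 45, R_n = 172.8 kN/bolt. φR_n = 0.75 × (2×86.4 + 6×172.8) = 907.2 kN.
Tension rupture (net): A_n = (148 − 2×20)×10 = 1080 mm² (U = 1.0, A_e = A_n). φR_n = 0.75 × 450 × 1080 = 364.5 kN.
Governing: min(448.8, 907.2, 364.5) = 364.5 kN → net-section rupture.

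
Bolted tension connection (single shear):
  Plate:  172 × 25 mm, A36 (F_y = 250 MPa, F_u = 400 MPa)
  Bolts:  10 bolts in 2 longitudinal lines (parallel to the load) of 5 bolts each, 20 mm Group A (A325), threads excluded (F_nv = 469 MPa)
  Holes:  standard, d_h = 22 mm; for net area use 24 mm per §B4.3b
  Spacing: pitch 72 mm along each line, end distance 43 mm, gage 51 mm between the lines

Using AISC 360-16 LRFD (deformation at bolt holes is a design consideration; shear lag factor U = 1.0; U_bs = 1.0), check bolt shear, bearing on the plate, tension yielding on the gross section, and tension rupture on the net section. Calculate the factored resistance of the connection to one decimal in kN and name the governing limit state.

930.0 kN (net-section rupture governs)

Bolt shear: A_b = π(20)²/4 = 314.16 mm². φR_n = 0.75 × 469 × 314.16 × 10 × 1 = 1105.1 kN.
Bearing (25 mm plate, F_u = 400 MPa): end bolts L_c = 43 − 22/2 = 32, R_n = min(1.2×32×25×400, 2.4×20×25×400) = 384 kN/bolt; interior L_c = 72 − 22 = 50, R_n = 480 kN/bolt. φR_n = 0.75 × (2×384 + 8×480) = 3456.0 kN.
Tension yield (gross): A_g = 172×25 = 4300 mm². φR_n = 0.90 × 250 × 4300 = 967.5 kN.
Tension rupture (net): A_n = (172 − 2×24)×25 = 3100 mm² (U = 1.0, A_e = A_n). φR_n = 0.75 × 400 × 3100 = 930.0 kN.
Governing: min(1105.1, 3456.0, 967.5, 930.0) = 930.0 kN → net-section rupture.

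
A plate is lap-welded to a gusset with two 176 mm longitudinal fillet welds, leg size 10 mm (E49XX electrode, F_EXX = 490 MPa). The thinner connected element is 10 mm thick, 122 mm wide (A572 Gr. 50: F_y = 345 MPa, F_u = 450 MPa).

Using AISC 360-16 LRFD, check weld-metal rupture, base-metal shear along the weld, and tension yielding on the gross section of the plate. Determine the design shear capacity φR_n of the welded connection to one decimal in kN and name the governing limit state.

Weld metal: throat = 0.707×10 = 7.07 mm, L = 2×176 = 352 mm. φR_n = 0.75 × 0.6 × 490 × 7.07 × 352 = 548.7 kN.
Base metal shear (10 mm plate): yield φR_n = 1.0×0.6×345×10×352 = 728.6 kN; rupture φR_n = 0.75×0.6×450×10×352 = 712.8 kN; take 712.8 kN (rupture).
Tension yield (gross): A_g = 122×10 = 1220 mm². φR_n = 0.90 × 345 × 1220 = 378.8 kN.
Governing: min(548.7, 712.8, 378.8) = 378.8 kN → gross-section yield.

378.8 kN (gross-section yield governs)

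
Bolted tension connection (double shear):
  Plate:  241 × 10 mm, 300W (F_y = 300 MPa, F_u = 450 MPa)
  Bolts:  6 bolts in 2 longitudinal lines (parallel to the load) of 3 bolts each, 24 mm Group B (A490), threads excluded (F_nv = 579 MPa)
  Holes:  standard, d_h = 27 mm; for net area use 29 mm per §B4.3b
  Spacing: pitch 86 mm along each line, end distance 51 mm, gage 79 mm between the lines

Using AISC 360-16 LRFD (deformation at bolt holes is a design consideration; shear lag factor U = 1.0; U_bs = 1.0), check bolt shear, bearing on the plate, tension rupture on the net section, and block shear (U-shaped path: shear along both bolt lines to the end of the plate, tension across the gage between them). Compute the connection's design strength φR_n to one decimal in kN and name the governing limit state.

617.6 kN (net-section rupture governs)

Bolt shear: A_b = π(24)²/4 = 452.39 mm². φR_n = 0.75 × 579 × 452.39 × 6 × 2 = 2357.4 kN.
Bearing (10 mm plate, F_u = 450 MPa): end bolts L_c = 51 − 27/2 = 37.5, R_n = min(1.2×37.5×10×450, 2.4×24×10×450) = 202.5 kN/bolt; interior L_c = 86 − 27 = 59, R_n = 259.2 kN/bolt. φR_n = 0.75 × (2×202.5 + 4×259.2) = 1081.4 kN.
Tension rupture (net): A_n = (241 − 2×29)×10 = 1830 mm² (U = 1.0, A_e = A_n). φR_n = 0.75 × 450 × 1830 = 617.6 kN.
Block shear: shear path 2×[51+2×86] = 2×223 mm, A_gv = 4460, A_nv = 2×(223 − 2.5×29)×10 = 3010 mm²; tension across gage: (79 − 1×29)×10 = 500 mm². R_n = min(0.6×450×3010, 0.6×300×4460) + 1.0×450×500 = min(812.7, 802.8) + 225 = 1027.8 kN. φR_n = 0.75 × 1027.8 = 770.9 kN.
Governing: min(2357.4, 1081.4, 617.6, 770.9) = 617.6 kN → net-section rupture.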